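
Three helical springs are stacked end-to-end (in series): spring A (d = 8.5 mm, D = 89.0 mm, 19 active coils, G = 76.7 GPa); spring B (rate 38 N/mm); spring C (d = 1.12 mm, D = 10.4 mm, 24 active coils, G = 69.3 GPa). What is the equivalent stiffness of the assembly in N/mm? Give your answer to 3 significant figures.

0.440 N/mm

k_A = Gd⁴/(8D³N_a) = (76.7×10³)(8.5⁴)/(8·89.0³·19) = 3.7364 N/mm
k_C = Gd⁴/(8D³N_a) = (69.3×10³)(1.12⁴)/(8·10.4³·24) = 0.5049 N/mm
Series: 1/k_eq = 1/3.7364 + 1/38 + 1/0.5049 = 2.2745; k_eq = 0.43965 N/mm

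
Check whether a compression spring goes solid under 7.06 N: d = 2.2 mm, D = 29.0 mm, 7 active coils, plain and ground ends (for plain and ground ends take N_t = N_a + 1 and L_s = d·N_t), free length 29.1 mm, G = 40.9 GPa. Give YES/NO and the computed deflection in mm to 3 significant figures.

k = Gd⁴/(8D³N_a) = (40.9×10³)(2.2⁴)/(8·29.0³·7) = 0.70151 N/mm
N_t = 8; L_s = 2.2·8 = 17.6 mm; δ_solid = L₀ − L_s = 29.1 − 17.6 = 11.5 mm
δ = F/k = 7.06/0.70151 = 10.064 mm
δ < δ_solid → spring does not go solid

NO, δ = 10.1 mm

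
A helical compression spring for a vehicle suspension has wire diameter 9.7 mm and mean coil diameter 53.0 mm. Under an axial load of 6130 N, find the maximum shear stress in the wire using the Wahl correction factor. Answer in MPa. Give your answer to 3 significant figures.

1160 MPa

Spring index C = D/d = 53.0/9.7 = 5.4639
K_W = (4C−1)/(4C−4) + 0.615/C = 20.856/17.856 + 0.1126 = 1.2806
τ₀ = 8FD/(πd³) = 8·6130·53.0/(π·9.7³) = 2.59912e+06/2867.2 = 906.49 MPa
τ_max = K·τ₀ = 1.2806 × 906.49 = 1160.8 MPa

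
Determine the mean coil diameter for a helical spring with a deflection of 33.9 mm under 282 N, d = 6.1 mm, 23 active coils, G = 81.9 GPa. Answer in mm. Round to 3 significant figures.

Required rate k = F/δ = 282/33.9 = 8.3186 N/mm
D = (Gd⁴/(8N_a·k))^(1/3) = (81.9×10³·6.1⁴/(8·23·8.3186))^(1/3)
  = (74086)^(1/3) = 41.9996 mm

42.0 mm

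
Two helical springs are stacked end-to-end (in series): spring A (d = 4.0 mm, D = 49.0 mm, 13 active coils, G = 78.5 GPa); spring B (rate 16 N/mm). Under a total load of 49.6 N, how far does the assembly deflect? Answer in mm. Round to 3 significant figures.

33.3 mm

k_A = Gd⁴/(8D³N_a) = (78.5×10³)(4.0⁴)/(8·49.0³·13) = 1.6424 N/mm
Series: 1/k_eq = 1/1.6424 + 1/16 = 0.67135; k_eq = 1.4895 N/mm
δ = F/k_eq = 49.6/1.4895 = 33.299 mm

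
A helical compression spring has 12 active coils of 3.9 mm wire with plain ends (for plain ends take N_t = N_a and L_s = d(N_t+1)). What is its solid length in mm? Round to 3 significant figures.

50.7 mm

plain ends: N_t = N_a = 12
L_s = d·(N_t+1) = 3.9 × 13 = 50.7 mm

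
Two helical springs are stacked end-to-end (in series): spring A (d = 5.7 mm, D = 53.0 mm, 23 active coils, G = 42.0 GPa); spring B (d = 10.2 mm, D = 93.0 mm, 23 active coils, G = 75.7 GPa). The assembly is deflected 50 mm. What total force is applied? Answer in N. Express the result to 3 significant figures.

k_A = Gd⁴/(8D³N_a) = (42.0×10³)(5.7⁴)/(8·53.0³·23) = 1.6185 N/mm
k_B = Gd⁴/(8D³N_a) = (75.7×10³)(10.2⁴)/(8·93.0³·23) = 5.5364 N/mm
Series: 1/k_eq = 1/1.6185 + 1/5.5364 = 0.79849; k_eq = 1.2524 N/mm
F = k_eq·δ = 1.2524·50 = 62.618 N

62.6 N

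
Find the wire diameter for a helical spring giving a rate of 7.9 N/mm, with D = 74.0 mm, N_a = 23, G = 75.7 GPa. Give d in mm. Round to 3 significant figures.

d = (8D³N_a·k / G)^(1/4) = (8·74.0³·23·7.9 / (75.7×10³))^0.25
  = (7781.2)^0.25 = 9.3921 mm

9.39 mm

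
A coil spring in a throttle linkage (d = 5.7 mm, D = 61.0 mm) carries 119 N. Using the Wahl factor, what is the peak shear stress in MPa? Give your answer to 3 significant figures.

113 MPa

Spring index C = D/d = 61.0/5.7 = 10.7018
K_W = (4C−1)/(4C−4) + 0.615/C = 41.807/38.807 + 0.0575 = 1.1348
τ₀ = 8FD/(πd³) = 8·119·61.0/(π·5.7³) = 58072/581.8 = 99.814 MPa
τ_max = K·τ₀ = 1.1348 × 99.814 = 113.27 MPa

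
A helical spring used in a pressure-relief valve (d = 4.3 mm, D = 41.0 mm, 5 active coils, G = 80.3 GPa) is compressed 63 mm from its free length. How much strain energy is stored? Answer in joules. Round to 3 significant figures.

19.8 J

k = Gd⁴/(8D³N_a) = (80.3×10³)(4.3⁴)/(8·41.0³·5) = 9.9581 N/mm
U = ½kδ² = 0.5 × 9.9581 × 63² = 19762 N·mm = 19.762 J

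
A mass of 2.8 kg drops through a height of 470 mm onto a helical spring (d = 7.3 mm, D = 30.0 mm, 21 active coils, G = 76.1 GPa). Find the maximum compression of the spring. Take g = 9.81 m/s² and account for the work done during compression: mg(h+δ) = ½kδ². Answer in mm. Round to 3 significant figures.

23.9 mm

k = Gd⁴/(8D³N_a) = (76.1×10³)(7.3⁴)/(8·30.0³·21) = 47.643 N/mm
W = mg = 2.8 × 9.81 = 27.468 N
½kδ² − Wδ − Wh = 0 → δ = (W + √(W² + 2kWh))/k
δ = (27.468 + √(754.49 + 1.23015e+06))/47.643 = (27.468 + 1109.5)/47.643 = 23.863 mm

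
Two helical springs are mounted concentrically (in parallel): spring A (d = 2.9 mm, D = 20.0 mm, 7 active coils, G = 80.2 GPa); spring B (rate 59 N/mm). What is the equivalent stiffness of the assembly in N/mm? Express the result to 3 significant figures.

k_A = Gd⁴/(8D³N_a) = (80.2×10³)(2.9⁴)/(8·20.0³·7) = 12.662 N/mm
Parallel: k_eq = 12.662 + 59 = 71.662 N/mm

71.7 N/mm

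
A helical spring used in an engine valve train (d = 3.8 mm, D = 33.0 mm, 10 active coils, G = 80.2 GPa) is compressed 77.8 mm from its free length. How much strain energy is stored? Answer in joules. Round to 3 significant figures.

k = Gd⁴/(8D³N_a) = (80.2×10³)(3.8⁴)/(8·33.0³·10) = 5.8167 N/mm
U = ½kδ² = 0.5 × 5.8167 × 77.8² = 17604 N·mm = 17.604 J

17.6 J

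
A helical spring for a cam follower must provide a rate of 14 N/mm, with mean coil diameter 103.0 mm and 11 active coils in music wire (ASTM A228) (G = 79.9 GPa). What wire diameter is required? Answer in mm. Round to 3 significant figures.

d = (8D³N_a·k / G)^(1/4) = (8·103.0³·11·14 / (79.9×10³))^0.25
  = (16849)^0.25 = 11.3932 mm

11.4 mm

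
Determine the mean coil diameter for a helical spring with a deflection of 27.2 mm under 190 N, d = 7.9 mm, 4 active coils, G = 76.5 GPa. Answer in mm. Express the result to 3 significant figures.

110 mm

Required rate k = F/δ = 190/27.2 = 6.9853 N/mm
D = (Gd⁴/(8N_a·k))^(1/3) = (76.5×10³·7.9⁴/(8·4·6.9853))^(1/3)
  = (1.33302e+06)^(1/3) = 110.0555 mm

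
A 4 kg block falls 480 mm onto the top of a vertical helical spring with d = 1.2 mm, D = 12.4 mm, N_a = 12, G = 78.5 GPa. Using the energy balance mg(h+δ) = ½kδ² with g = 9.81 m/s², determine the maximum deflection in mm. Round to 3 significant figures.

k = Gd⁴/(8D³N_a) = (78.5×10³)(1.2⁴)/(8·12.4³·12) = 0.88932 N/mm
W = mg = 4 × 9.81 = 39.24 N
½kδ² − Wδ − Wh = 0 → δ = (W + √(W² + 2kWh))/k
δ = (39.24 + √(1539.8 + 33501.1))/0.88932 = (39.24 + 187.19)/0.88932 = 254.61 mm

255 mm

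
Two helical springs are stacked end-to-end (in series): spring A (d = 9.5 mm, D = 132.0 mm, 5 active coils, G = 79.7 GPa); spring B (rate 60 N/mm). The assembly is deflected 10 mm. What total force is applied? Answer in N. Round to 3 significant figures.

k_A = Gd⁴/(8D³N_a) = (79.7×10³)(9.5⁴)/(8·132.0³·5) = 7.0562 N/mm
Series: 1/k_eq = 1/7.0562 + 1/60 = 0.15839; k_eq = 6.3137 N/mm
F = k_eq·δ = 6.3137·10 = 63.137 N

63.1 N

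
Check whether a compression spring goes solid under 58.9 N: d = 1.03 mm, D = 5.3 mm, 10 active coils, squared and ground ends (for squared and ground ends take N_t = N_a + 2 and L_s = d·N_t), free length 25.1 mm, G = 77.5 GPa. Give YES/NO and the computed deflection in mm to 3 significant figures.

k = Gd⁴/(8D³N_a) = (77.5×10³)(1.03⁴)/(8·5.3³·10) = 7.3237 N/mm
N_t = 12; L_s = 1.03·12 = 12.36 mm; δ_solid = L₀ − L_s = 25.1 − 12.36 = 12.74 mm
δ = F/k = 58.9/7.3237 = 8.0423 mm
δ < δ_solid → spring does not go solid

NO, δ = 8.04 mm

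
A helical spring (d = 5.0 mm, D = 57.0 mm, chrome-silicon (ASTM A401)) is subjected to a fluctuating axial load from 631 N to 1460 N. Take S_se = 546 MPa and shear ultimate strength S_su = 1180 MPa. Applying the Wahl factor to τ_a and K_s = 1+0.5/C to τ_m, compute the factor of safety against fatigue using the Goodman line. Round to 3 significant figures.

0.484

C = D/d = 57.0/5.0 = 11.4000; K_W = (4C−1)/(4C−4)+0.615/C = 1.1261; K_s = 1+0.5/C = 1.0439
F_a = (F_max−F_min)/2 = 414.5 N; F_m = (F_max+F_min)/2 = 1045.5 N
τ_a = K_W·8F_aD/(πd³) = 1.1261 × 481.32 = 541.99 MPa
τ_m = K_s·8F_mD/(πd³) = 1.0439 × 1214 = 1267.3 MPa
Goodman: 1/n_f = τ_a/S_se + τ_m/S_su = 541.99/546 + 1267.3/1180 = 0.99266 + 1.07396 = 2.0666
n_f = 1/2.0666 = 0.4839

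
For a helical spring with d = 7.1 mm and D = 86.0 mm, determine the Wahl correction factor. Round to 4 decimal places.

1.1183

C = D/d = 86.0/7.1 = 12.1127
K_W = (4C−1)/(4C−4) + 0.615/C = 47.451/44.451 + 0.0508 = 1.1183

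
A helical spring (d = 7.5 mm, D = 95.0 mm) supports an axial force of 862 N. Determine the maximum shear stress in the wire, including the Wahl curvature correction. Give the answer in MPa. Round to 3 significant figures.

Spring index C = D/d = 95.0/7.5 = 12.6667
K_W = (4C−1)/(4C−4) + 0.615/C = 49.667/46.667 + 0.0486 = 1.1128
τ₀ = 8FD/(πd³) = 8·862·95.0/(π·7.5³) = 655120/1325.4 = 494.3 MPa
τ_max = K·τ₀ = 1.1128 × 494.3 = 550.07 MPa

550 MPa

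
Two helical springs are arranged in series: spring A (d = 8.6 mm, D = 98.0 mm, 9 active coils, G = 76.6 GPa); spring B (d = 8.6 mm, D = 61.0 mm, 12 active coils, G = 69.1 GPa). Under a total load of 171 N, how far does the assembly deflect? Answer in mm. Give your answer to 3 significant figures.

k_A = Gd⁴/(8D³N_a) = (76.6×10³)(8.6⁴)/(8·98.0³·9) = 6.1832 N/mm
k_B = Gd⁴/(8D³N_a) = (69.1×10³)(8.6⁴)/(8·61.0³·12) = 17.346 N/mm
Series: 1/k_eq = 1/6.1832 + 1/17.346 = 0.21938; k_eq = 4.5583 N/mm
δ = F/k_eq = 171/4.5583 = 37.514 mm

37.5 mm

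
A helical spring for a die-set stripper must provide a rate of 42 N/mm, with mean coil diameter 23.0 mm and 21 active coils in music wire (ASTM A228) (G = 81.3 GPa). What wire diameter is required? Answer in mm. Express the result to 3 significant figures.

d = (8D³N_a·k / G)^(1/4) = (8·23.0³·21·42 / (81.3×10³))^0.25
  = (1056)^0.25 = 5.7005 mm

5.70 mm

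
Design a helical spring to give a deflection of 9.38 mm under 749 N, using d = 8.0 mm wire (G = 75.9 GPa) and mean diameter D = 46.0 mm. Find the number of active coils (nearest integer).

5

Required rate k = F/δ = 749/9.38 = 79.851 N/mm
N_a = Gd⁴/(8D³k) = (75.9×10³ × 8.0⁴)/(8 × 46.0³ × 79.851)
    = 3.10886e+08 / 6.21788e+07 = 5 → 5 coils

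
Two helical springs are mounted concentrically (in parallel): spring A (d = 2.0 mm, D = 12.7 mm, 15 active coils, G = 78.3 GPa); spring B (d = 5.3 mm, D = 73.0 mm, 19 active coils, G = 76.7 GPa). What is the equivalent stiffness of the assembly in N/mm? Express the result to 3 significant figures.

6.12 N/mm

k_A = Gd⁴/(8D³N_a) = (78.3×10³)(2.0⁴)/(8·12.7³·15) = 5.0967 N/mm
k_B = Gd⁴/(8D³N_a) = (76.7×10³)(5.3⁴)/(8·73.0³·19) = 1.0235 N/mm
Parallel: k_eq = 5.0967 + 1.0235 = 6.1202 N/mm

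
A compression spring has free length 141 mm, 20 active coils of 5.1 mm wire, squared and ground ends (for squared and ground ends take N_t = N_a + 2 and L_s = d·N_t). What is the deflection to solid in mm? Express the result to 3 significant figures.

N_t = 22; L_s = 5.1·22 = 112.2 mm
δ_solid = L₀ − L_s = 141 − 112.2 = 28.8 mm

28.8 mm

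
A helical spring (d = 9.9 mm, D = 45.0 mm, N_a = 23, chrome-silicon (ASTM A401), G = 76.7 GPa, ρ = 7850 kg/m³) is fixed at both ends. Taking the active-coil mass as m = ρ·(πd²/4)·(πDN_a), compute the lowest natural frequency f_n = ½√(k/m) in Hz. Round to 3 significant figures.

74.8 Hz

k = Gd⁴/(8D³N_a) = (76.7×10³)(9.9⁴)/(8·45.0³·23) = 43.942 N/mm = 43942 N/m
Wire length L = πDN_a = π·45.0·23 = 3251.5 mm
m = ρ·(πd²/4)·L = 7850 × 76.977×10⁻⁶ m² × 3.2515 m = 1.9648 kg
f_n = ½√(k/m) = 0.5·√(43942/1.9648) = 0.5·√(22365) = 74.774 Hz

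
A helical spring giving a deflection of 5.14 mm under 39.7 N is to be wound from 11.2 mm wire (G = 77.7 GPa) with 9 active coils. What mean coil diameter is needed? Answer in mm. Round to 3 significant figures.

130 mm

Required rate k = F/δ = 39.7/5.14 = 7.7237 N/mm
D = (Gd⁴/(8N_a·k))^(1/3) = (77.7×10³·11.2⁴/(8·9·7.7237))^(1/3)
  = (2.19853e+06)^(1/3) = 130.0303 mm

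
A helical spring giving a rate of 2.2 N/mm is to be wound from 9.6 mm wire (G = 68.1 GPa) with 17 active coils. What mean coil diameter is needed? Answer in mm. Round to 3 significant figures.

D = (Gd⁴/(8N_a·k))^(1/3) = (68.1×10³·9.6⁴/(8·17·2.2))^(1/3)
  = (1.93317e+06)^(1/3) = 124.5729 mm

125 mm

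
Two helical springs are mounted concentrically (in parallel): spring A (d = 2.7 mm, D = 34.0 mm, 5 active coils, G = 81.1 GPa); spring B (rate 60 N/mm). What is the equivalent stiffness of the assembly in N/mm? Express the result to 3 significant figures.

62.7 N/mm

k_A = Gd⁴/(8D³N_a) = (81.1×10³)(2.7⁴)/(8·34.0³·5) = 2.7414 N/mm
Parallel: k_eq = 2.7414 + 60 = 62.741 N/mm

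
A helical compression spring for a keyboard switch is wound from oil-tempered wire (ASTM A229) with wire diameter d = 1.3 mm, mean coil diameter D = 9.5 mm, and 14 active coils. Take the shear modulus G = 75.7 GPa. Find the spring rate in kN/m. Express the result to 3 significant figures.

2.25 kN/m

k = Gd⁴/(8D³N_a) = (75.7×10³ × 1.3⁴) / (8 × 9.5³ × 14)
  = 216207 / 96026 = 2.2515 N/mm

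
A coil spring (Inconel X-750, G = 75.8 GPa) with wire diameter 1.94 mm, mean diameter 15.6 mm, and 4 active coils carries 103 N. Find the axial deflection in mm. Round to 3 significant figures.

11.7 mm

k = Gd⁴/(8D³N_a) = (75.8×10³)(1.94⁴)/(8·15.6³·4) = 8.838 N/mm
δ = F/k = 103 / 8.838 = 11.654 mm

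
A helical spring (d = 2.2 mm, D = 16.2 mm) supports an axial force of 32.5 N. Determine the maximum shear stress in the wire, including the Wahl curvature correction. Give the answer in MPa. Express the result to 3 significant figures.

151 MPa

Spring index C = D/d = 16.2/2.2 = 7.3636
K_W = (4C−1)/(4C−4) + 0.615/C = 28.455/25.455 + 0.0835 = 1.2014
τ₀ = 8FD/(πd³) = 8·32.5·16.2/(π·2.2³) = 4212/33.452 = 125.91 MPa
τ_max = K·τ₀ = 1.2014 × 125.91 = 151.27 MPa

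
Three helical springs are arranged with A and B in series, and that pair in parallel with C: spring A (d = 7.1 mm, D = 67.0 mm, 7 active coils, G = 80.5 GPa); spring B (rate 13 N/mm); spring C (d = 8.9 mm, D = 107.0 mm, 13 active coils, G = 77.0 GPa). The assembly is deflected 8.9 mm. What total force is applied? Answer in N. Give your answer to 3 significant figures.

k_A = Gd⁴/(8D³N_a) = (80.5×10³)(7.1⁴)/(8·67.0³·7) = 12.146 N/mm
k_C = Gd⁴/(8D³N_a) = (77.0×10³)(8.9⁴)/(8·107.0³·13) = 3.792 N/mm
Springs A,B series: k_AB = 1/(1/12.146+1/13) = 6.2791 N/mm; parallel with C: k_eq = 6.2791+3.792 = 10.071 N/mm
F = k_eq·δ = 10.071·8.9 = 89.633 N

89.6 N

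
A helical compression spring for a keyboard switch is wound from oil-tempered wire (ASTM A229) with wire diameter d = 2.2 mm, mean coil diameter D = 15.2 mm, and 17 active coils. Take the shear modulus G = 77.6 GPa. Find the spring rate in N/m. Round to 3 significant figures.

k = Gd⁴/(8D³N_a) = (77.6×10³ × 2.2⁴) / (8 × 15.2³ × 17)
  = 1.81783e+06 / 477606 = 3.8061 N/mm = 3806.1 N/m

3810 N/m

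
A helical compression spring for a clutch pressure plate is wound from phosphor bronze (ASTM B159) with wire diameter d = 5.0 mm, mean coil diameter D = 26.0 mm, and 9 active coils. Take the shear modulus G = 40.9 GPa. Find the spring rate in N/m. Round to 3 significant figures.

20200 N/m

k = Gd⁴/(8D³N_a) = (40.9×10³ × 5.0⁴) / (8 × 26.0³ × 9)
  = 2.55625e+07 / 1.26547e+06 = 20.2 N/mm = 20200 N/m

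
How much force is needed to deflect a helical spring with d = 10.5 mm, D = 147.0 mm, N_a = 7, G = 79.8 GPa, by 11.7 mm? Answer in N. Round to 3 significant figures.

63.8 N

k = Gd⁴/(8D³N_a) = (79.8×10³)(10.5⁴)/(8·147.0³·7) = 5.4528 N/mm
F = k·δ = 5.4528 × 11.7 = 63.798 N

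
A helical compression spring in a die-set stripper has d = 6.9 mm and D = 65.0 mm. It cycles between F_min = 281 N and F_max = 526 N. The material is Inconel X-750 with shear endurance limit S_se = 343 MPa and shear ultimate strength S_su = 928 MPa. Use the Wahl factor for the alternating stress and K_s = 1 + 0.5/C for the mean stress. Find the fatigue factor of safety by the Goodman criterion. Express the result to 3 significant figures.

2.28

C = D/d = 65.0/6.9 = 9.4203; K_W = (4C−1)/(4C−4)+0.615/C = 1.1544; K_s = 1+0.5/C = 1.0531
F_a = (F_max−F_min)/2 = 122.5 N; F_m = (F_max+F_min)/2 = 403.5 N
τ_a = K_W·8F_aD/(πd³) = 1.1544 × 61.722 = 71.249 MPa
τ_m = K_s·8F_mD/(πd³) = 1.0531 × 203.31 = 214.1 MPa
Goodman: 1/n_f = τ_a/S_se + τ_m/S_su = 71.249/343 + 214.1/928 = 0.20772 + 0.23071 = 0.43843
n_f = 1/0.43843 = 2.281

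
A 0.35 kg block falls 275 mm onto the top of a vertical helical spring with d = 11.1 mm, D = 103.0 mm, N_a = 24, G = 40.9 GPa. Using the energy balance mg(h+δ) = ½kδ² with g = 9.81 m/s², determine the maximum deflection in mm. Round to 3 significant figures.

26.4 mm

k = Gd⁴/(8D³N_a) = (40.9×10³)(11.1⁴)/(8·103.0³·24) = 2.9594 N/mm
W = mg = 0.35 × 9.81 = 3.4335 N
½kδ² − Wδ − Wh = 0 → δ = (W + √(W² + 2kWh))/k
δ = (3.4335 + √(11.789 + 5588.59))/2.9594 = (3.4335 + 74.836)/2.9594 = 26.448 mm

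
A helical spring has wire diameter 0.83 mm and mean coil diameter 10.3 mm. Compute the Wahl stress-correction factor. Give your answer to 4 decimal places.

1.1153

C = D/d = 10.3/0.83 = 12.4096
K_W = (4C−1)/(4C−4) + 0.615/C = 48.639/45.639 + 0.0496 = 1.1153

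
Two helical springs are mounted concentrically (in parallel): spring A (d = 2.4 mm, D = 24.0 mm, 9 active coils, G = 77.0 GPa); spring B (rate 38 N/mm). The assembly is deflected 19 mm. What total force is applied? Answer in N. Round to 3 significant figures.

771 N

k_A = Gd⁴/(8D³N_a) = (77.0×10³)(2.4⁴)/(8·24.0³·9) = 2.5667 N/mm
Parallel: k_eq = 2.5667 + 38 = 40.567 N/mm
F = k_eq·δ = 40.567·19 = 770.77 N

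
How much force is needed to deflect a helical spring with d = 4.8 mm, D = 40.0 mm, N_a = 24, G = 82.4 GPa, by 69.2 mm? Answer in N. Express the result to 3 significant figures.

k = Gd⁴/(8D³N_a) = (82.4×10³)(4.8⁴)/(8·40.0³·24) = 3.5597 N/mm
F = k·δ = 3.5597 × 69.2 = 246.33 N

246 N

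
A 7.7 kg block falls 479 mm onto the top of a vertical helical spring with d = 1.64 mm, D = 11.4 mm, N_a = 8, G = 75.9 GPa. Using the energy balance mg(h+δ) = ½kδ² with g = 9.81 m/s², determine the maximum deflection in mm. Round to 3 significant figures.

k = Gd⁴/(8D³N_a) = (75.9×10³)(1.64⁴)/(8·11.4³·8) = 5.7906 N/mm
W = mg = 7.7 × 9.81 = 75.537 N
½kδ² − Wδ − Wh = 0 → δ = (W + √(W² + 2kWh))/k
δ = (75.537 + √(5705.8 + 419033))/5.7906 = (75.537 + 651.72)/5.7906 = 125.59 mm

126 mm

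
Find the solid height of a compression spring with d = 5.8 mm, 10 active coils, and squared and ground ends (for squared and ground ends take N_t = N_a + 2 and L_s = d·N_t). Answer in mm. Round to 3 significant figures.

69.6 mm

squared and ground ends: N_t = N_a + 2 = 10 + 2 = 12
L_s = d·N_t = 5.8 × 12 = 69.6 mm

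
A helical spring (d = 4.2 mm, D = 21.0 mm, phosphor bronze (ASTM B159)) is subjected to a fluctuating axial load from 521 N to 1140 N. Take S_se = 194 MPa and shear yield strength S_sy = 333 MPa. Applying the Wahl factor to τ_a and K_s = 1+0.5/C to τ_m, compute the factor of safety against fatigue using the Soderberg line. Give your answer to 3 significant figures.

C = D/d = 21.0/4.2 = 5.0000; K_W = (4C−1)/(4C−4)+0.615/C = 1.3105; K_s = 1+0.5/C = 1.1000
F_a = (F_max−F_min)/2 = 309.5 N; F_m = (F_max+F_min)/2 = 830.5 N
τ_a = K_W·8F_aD/(πd³) = 1.3105 × 223.39 = 292.76 MPa
τ_m = K_s·8F_mD/(πd³) = 1.1000 × 599.45 = 659.39 MPa
Soderberg: 1/n_f = τ_a/S_se + τ_m/S_sy = 292.76/194 + 659.39/333 = 1.50906 + 1.98016 = 3.4892
n_f = 1/3.4892 = 0.2866

0.287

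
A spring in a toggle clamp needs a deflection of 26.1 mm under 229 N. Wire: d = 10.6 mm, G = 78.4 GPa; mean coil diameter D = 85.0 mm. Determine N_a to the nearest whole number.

Required rate k = F/δ = 229/26.1 = 8.7739 N/mm
N_a = Gd⁴/(8D³k) = (78.4×10³ × 10.6⁴)/(8 × 85.0³ × 8.7739)
    = 9.89782e+08 / 4.31064e+07 = 22.96 → 23 coils

23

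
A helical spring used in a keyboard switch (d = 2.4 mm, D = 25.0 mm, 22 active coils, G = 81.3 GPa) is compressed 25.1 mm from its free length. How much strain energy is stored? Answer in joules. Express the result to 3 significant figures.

0.309 J

k = Gd⁴/(8D³N_a) = (81.3×10³)(2.4⁴)/(8·25.0³·22) = 0.98085 N/mm
U = ½kδ² = 0.5 × 0.98085 × 25.1² = 308.97 N·mm = 0.30897 J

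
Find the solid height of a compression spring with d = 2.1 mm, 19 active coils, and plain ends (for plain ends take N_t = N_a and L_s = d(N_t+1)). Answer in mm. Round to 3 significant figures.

42.0 mm

plain ends: N_t = N_a = 19
L_s = d·(N_t+1) = 2.1 × 20 = 42 mm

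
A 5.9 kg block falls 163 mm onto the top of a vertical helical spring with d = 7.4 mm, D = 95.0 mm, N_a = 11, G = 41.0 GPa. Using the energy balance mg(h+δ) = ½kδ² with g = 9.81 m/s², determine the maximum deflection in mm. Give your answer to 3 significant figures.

149 mm

k = Gd⁴/(8D³N_a) = (41.0×10³)(7.4⁴)/(8·95.0³·11) = 1.6295 N/mm
W = mg = 5.9 × 9.81 = 57.879 N
½kδ² − Wδ − Wh = 0 → δ = (W + √(W² + 2kWh))/k
δ = (57.879 + √(3350 + 30746.5))/1.6295 = (57.879 + 184.65)/1.6295 = 148.84 mm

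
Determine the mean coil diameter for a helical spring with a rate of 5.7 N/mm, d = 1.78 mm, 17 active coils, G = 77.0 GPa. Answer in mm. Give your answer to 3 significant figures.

D = (Gd⁴/(8N_a·k))^(1/3) = (77.0×10³·1.78⁴/(8·17·5.7))^(1/3)
  = (997.142)^(1/3) = 9.9905 mm

9.99 mm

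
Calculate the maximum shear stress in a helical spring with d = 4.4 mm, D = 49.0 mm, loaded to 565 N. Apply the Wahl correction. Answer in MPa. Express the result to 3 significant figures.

Spring index C = D/d = 49.0/4.4 = 11.1364
K_W = (4C−1)/(4C−4) + 0.615/C = 43.545/40.545 + 0.0552 = 1.1292
τ₀ = 8FD/(πd³) = 8·565·49.0/(π·4.4³) = 221480/267.61 = 827.61 MPa
τ_max = K·τ₀ = 1.1292 × 827.61 = 934.55 MPa

935 MPa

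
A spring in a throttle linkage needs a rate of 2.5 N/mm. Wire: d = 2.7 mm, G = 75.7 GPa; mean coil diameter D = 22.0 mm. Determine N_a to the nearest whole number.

19

N_a = Gd⁴/(8D³k) = (75.7×10³ × 2.7⁴)/(8 × 22.0³ × 2.5)
    = 4.02301e+06 / 212960 = 18.89 → 19 coils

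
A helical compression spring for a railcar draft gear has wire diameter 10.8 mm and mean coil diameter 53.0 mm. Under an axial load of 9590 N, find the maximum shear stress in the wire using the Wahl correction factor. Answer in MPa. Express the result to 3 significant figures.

Spring index C = D/d = 53.0/10.8 = 4.9074
K_W = (4C−1)/(4C−4) + 0.615/C = 18.630/15.630 + 0.1253 = 1.3173
τ₀ = 8FD/(πd³) = 8·9590·53.0/(π·10.8³) = 4.06616e+06/3957.5 = 1027.5 MPa
τ_max = K·τ₀ = 1.3173 × 1027.5 = 1353.4 MPa

1350 MPa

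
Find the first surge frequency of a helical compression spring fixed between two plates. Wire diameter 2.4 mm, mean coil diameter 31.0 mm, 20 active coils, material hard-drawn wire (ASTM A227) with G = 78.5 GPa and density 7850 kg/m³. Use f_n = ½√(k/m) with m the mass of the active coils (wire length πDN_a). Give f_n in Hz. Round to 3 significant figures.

k = Gd⁴/(8D³N_a) = (78.5×10³)(2.4⁴)/(8·31.0³·20) = 0.5464 N/mm = 546.4 N/m
Wire length L = πDN_a = π·31.0·20 = 1947.8 mm
m = ρ·(πd²/4)·L = 7850 × 4.5239×10⁻⁶ m² × 1.9478 m = 0.069171 kg
f_n = ½√(k/m) = 0.5·√(546.4/0.069171) = 0.5·√(7899.3) = 44.439 Hz

44.4 Hz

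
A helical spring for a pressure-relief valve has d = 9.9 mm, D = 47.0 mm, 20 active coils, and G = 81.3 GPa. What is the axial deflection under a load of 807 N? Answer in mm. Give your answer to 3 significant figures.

k = Gd⁴/(8D³N_a) = (81.3×10³)(9.9⁴)/(8·47.0³·20) = 47.013 N/mm
δ = F/k = 807 / 47.013 = 17.165 mm

17.2 mm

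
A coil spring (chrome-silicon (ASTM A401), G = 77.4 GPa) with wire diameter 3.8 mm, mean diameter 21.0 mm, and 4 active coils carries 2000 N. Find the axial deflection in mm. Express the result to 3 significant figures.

k = Gd⁴/(8D³N_a) = (77.4×10³)(3.8⁴)/(8·21.0³·4) = 54.459 N/mm
δ = F/k = 2000 / 54.459 = 36.725 mm

36.7 mm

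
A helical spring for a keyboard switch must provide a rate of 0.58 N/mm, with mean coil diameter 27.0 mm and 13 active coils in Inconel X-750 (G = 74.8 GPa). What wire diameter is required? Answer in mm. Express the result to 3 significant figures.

d = (8D³N_a·k / G)^(1/4) = (8·27.0³·13·0.58 / (74.8×10³))^0.25
  = (15.873)^0.25 = 1.9960 mm

2.00 mm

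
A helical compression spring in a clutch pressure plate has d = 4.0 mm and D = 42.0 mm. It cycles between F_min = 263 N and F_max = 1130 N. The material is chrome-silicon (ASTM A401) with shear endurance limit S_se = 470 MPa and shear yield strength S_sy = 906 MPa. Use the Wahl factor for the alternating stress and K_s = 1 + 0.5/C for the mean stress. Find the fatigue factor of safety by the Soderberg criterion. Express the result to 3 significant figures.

0.323

C = D/d = 42.0/4.0 = 10.5000; K_W = (4C−1)/(4C−4)+0.615/C = 1.1375; K_s = 1+0.5/C = 1.0476
F_a = (F_max−F_min)/2 = 433.5 N; F_m = (F_max+F_min)/2 = 696.5 N
τ_a = K_W·8F_aD/(πd³) = 1.1375 × 724.43 = 824.06 MPa
τ_m = K_s·8F_mD/(πd³) = 1.0476 × 1163.9 = 1219.4 MPa
Soderberg: 1/n_f = τ_a/S_se + τ_m/S_sy = 824.06/470 + 1219.4/906 = 1.75331 + 1.34588 = 3.0992
n_f = 1/3.0992 = 0.3227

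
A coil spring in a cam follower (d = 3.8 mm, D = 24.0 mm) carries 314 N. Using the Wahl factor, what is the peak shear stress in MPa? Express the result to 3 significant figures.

Spring index C = D/d = 24.0/3.8 = 6.3158
K_W = (4C−1)/(4C−4) + 0.615/C = 24.263/21.263 + 0.0974 = 1.2385
τ₀ = 8FD/(πd³) = 8·314·24.0/(π·3.8³) = 60288/172.39 = 349.73 MPa
τ_max = K·τ₀ = 1.2385 × 349.73 = 433.13 MPa

433 MPa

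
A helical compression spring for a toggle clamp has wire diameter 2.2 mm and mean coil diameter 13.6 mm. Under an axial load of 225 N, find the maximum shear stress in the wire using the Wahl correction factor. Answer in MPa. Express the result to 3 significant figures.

911 MPa

Spring index C = D/d = 13.6/2.2 = 6.1818
K_W = (4C−1)/(4C−4) + 0.615/C = 23.727/20.727 + 0.0995 = 1.2442
τ₀ = 8FD/(πd³) = 8·225·13.6/(π·2.2³) = 24480/33.452 = 731.8 MPa
τ_max = K·τ₀ = 1.2442 × 731.8 = 910.52 MPa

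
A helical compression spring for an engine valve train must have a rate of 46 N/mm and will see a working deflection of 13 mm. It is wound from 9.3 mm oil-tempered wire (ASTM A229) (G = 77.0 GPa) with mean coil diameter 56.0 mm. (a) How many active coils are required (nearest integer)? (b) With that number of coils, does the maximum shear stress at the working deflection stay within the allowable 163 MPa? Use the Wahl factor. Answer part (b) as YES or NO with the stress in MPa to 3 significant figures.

(a) 9 coils; (b) YES, τ_max = 131 MPa

N_a = Gd⁴/(8D³k) = (77.0×10³)(9.3⁴)/(8·56.0³·46) = 8.913 → N_a = 9
Actual rate k = Gd⁴/(8D³·9) = 45.554 N/mm
Working load F = kδ = 45.554·13 = 592.2 N
C = 56.0/9.3 = 6.0215; K_W = (4C−1)/(4C−4)+0.615/C = 1.2515
τ_max = K_W·8FD/(πd³) = 1.2515·104.99 = 131.39 MPa
τ_max ≤ 163 MPa → acceptable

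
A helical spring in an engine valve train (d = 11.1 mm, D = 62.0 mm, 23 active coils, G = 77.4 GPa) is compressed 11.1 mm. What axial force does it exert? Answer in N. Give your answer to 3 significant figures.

k = Gd⁴/(8D³N_a) = (77.4×10³)(11.1⁴)/(8·62.0³·23) = 26.794 N/mm
F = k·δ = 26.794 × 11.1 = 297.42 N

297 N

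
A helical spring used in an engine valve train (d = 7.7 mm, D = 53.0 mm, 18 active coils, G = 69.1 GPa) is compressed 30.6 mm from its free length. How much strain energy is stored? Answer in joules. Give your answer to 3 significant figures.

k = Gd⁴/(8D³N_a) = (69.1×10³)(7.7⁴)/(8·53.0³·18) = 11.331 N/mm
U = ½kδ² = 0.5 × 11.331 × 30.6² = 5304.7 N·mm = 5.3047 J

5.30 J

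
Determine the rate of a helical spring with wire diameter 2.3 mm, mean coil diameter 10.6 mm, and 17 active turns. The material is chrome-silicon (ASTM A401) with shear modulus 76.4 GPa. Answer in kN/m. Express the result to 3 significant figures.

13.2 kN/m

k = Gd⁴/(8D³N_a) = (76.4×10³ × 2.3⁴) / (8 × 10.6³ × 17)
  = 2.13799e+06 / 161978 = 13.199 N/mm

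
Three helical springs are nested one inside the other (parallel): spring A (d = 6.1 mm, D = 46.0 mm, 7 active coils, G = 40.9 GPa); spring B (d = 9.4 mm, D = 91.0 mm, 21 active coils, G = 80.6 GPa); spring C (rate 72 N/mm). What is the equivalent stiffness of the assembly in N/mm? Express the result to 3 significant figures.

87.4 N/mm

k_A = Gd⁴/(8D³N_a) = (40.9×10³)(6.1⁴)/(8·46.0³·7) = 10.389 N/mm
k_B = Gd⁴/(8D³N_a) = (80.6×10³)(9.4⁴)/(8·91.0³·21) = 4.9706 N/mm
Parallel: k_eq = 10.389 + 4.9706 + 72 = 87.36 N/mm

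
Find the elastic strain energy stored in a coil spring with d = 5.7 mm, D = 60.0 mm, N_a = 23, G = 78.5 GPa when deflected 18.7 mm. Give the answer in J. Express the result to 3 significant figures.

k = Gd⁴/(8D³N_a) = (78.5×10³)(5.7⁴)/(8·60.0³·23) = 2.085 N/mm
U = ½kδ² = 0.5 × 2.085 × 18.7² = 364.54 N·mm = 0.36454 J

0.365 J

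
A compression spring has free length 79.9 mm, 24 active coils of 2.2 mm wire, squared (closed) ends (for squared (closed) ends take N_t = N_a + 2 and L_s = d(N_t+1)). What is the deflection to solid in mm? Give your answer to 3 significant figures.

N_t = 26; L_s = 2.2·27 = 59.4 mm
δ_solid = L₀ − L_s = 79.9 − 59.4 = 20.5 mm

20.5 mm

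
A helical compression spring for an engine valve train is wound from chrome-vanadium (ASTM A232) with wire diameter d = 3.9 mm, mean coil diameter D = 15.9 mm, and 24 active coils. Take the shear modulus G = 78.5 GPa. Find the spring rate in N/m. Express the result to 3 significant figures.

k = Gd⁴/(8D³N_a) = (78.5×10³ × 3.9⁴) / (8 × 15.9³ × 24)
  = 1.81605e+07 / 771778 = 23.531 N/mm = 23531 N/m

23500 N/m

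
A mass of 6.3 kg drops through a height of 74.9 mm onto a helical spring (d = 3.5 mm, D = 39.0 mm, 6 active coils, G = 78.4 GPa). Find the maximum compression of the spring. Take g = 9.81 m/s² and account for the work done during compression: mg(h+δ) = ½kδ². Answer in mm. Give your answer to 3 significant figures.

k = Gd⁴/(8D³N_a) = (78.4×10³)(3.5⁴)/(8·39.0³·6) = 4.1319 N/mm
W = mg = 6.3 × 9.81 = 61.803 N
½kδ² − Wδ − Wh = 0 → δ = (W + √(W² + 2kWh))/k
δ = (61.803 + √(3819.6 + 38253.8))/4.1319 = (61.803 + 205.12)/4.1319 = 64.6 mm

64.6 mm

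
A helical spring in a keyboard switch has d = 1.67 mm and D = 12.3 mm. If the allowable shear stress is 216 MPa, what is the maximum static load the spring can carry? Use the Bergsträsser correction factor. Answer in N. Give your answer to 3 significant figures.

C = D/d = 12.3/1.67 = 7.3653
K_B = (4C+2)/(4C−3) = 31.461/26.461 = 1.1890
τ_max = K·8FD/(πd³) → F_max = τ_allow·πd³/(8DK)
F_max = 216·π·1.67³/(8·12.3·1.1890) = 3160.5/116.99 = 27.014 N

27.0 N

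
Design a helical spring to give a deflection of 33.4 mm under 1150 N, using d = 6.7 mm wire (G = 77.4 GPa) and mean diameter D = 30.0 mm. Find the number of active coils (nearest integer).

Required rate k = F/δ = 1150/33.4 = 34.431 N/mm
N_a = Gd⁴/(8D³k) = (77.4×10³ × 6.7⁴)/(8 × 30.0³ × 34.431)
    = 1.5597e+08 / 7.43713e+06 = 20.97 → 21 coils

21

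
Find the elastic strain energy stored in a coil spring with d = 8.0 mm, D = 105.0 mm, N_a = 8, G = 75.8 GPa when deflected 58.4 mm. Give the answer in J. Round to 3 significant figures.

k = Gd⁴/(8D³N_a) = (75.8×10³)(8.0⁴)/(8·105.0³·8) = 4.1906 N/mm
U = ½kδ² = 0.5 × 4.1906 × 58.4² = 7146.2 N·mm = 7.1462 J

7.15 J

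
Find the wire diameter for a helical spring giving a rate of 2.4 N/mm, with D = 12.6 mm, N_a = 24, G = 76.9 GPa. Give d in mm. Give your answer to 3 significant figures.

1.86 mm

d = (8D³N_a·k / G)^(1/4) = (8·12.6³·24·2.4 / (76.9×10³))^0.25
  = (11.987)^0.25 = 1.8607 mm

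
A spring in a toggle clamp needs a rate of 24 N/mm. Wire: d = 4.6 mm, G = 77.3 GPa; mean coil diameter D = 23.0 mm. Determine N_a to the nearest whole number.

15

N_a = Gd⁴/(8D³k) = (77.3×10³ × 4.6⁴)/(8 × 23.0³ × 24)
    = 3.46107e+07 / 2.33606e+06 = 14.82 → 15 coils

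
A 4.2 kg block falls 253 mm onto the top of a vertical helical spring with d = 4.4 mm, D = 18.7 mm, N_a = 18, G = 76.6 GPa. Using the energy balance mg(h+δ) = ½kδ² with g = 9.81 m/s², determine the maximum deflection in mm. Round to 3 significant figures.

27.5 mm

k = Gd⁴/(8D³N_a) = (76.6×10³)(4.4⁴)/(8·18.7³·18) = 30.49 N/mm
W = mg = 4.2 × 9.81 = 41.202 N
½kδ² − Wδ − Wh = 0 → δ = (W + √(W² + 2kWh))/k
δ = (41.202 + √(1697.6 + 635654))/30.49 = (41.202 + 798.34)/30.49 = 27.535 mm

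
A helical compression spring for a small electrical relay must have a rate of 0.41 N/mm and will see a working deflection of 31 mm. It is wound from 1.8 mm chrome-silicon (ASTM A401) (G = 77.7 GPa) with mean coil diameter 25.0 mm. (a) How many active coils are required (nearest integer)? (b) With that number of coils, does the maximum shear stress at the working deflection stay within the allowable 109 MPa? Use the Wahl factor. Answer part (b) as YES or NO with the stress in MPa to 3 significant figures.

N_a = Gd⁴/(8D³k) = (77.7×10³)(1.8⁴)/(8·25.0³·0.41) = 15.92 → N_a = 16
Actual rate k = Gd⁴/(8D³·16) = 0.40783 N/mm
Working load F = kδ = 0.40783·31 = 12.643 N
C = 25.0/1.8 = 13.8889; K_W = (4C−1)/(4C−4)+0.615/C = 1.1025
τ_max = K_W·8FD/(πd³) = 1.1025·138.01 = 152.15 MPa
τ_max > 109 MPa → exceeds allowable

(a) 16 coils; (b) NO, τ_max = 152 MPa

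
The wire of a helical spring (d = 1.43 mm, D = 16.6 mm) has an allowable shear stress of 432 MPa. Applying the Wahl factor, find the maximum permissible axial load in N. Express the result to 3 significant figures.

26.6 N

C = D/d = 16.6/1.43 = 11.6084
K_W = (4C−1)/(4C−4) + 0.615/C = 45.434/42.434 + 0.0530 = 1.1237
τ_max = K·8FD/(πd³) → F_max = τ_allow·πd³/(8DK)
F_max = 432·π·1.43³/(8·16.6·1.1237) = 3968.6/149.22 = 26.595 N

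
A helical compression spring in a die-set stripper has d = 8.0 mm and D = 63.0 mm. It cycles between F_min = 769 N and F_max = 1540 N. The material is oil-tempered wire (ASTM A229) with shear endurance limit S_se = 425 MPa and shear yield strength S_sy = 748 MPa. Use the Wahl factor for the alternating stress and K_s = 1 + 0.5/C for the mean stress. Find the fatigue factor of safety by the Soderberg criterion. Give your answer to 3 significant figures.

C = D/d = 63.0/8.0 = 7.8750; K_W = (4C−1)/(4C−4)+0.615/C = 1.1872; K_s = 1+0.5/C = 1.0635
F_a = (F_max−F_min)/2 = 385.5 N; F_m = (F_max+F_min)/2 = 1154.5 N
τ_a = K_W·8F_aD/(πd³) = 1.1872 × 120.79 = 143.4 MPa
τ_m = K_s·8F_mD/(πd³) = 1.0635 × 361.75 = 384.71 MPa
Soderberg: 1/n_f = τ_a/S_se + τ_m/S_sy = 143.4/425 + 384.71/748 = 0.33742 + 0.51432 = 0.85174
n_f = 1/0.85174 = 1.174

1.17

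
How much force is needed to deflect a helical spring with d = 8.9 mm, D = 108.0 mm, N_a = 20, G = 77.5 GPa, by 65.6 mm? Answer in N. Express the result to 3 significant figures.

158 N

k = Gd⁴/(8D³N_a) = (77.5×10³)(8.9⁴)/(8·108.0³·20) = 2.4125 N/mm
F = k·δ = 2.4125 × 65.6 = 158.26 N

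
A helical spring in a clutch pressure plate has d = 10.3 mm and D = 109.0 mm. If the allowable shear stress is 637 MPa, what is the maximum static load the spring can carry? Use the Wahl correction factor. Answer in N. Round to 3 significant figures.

2210 N

C = D/d = 109.0/10.3 = 10.5825
K_W = (4C−1)/(4C−4) + 0.615/C = 41.330/38.330 + 0.0581 = 1.1364
τ_max = K·8FD/(πd³) → F_max = τ_allow·πd³/(8DK)
F_max = 637·π·10.3³/(8·109.0·1.1364) = 2.1868e+06/990.93 = 2206.8 N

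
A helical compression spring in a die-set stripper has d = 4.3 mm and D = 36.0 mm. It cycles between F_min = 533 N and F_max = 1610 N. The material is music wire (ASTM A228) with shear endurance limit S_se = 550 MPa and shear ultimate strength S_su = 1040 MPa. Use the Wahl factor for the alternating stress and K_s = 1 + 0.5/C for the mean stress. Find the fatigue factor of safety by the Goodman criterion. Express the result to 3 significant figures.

0.387

C = D/d = 36.0/4.3 = 8.3721; K_W = (4C−1)/(4C−4)+0.615/C = 1.1752; K_s = 1+0.5/C = 1.0597
F_a = (F_max−F_min)/2 = 538.5 N; F_m = (F_max+F_min)/2 = 1071.5 N
τ_a = K_W·8F_aD/(πd³) = 1.1752 × 620.9 = 729.68 MPa
τ_m = K_s·8F_mD/(πd³) = 1.0597 × 1235.5 = 1309.2 MPa
Goodman: 1/n_f = τ_a/S_se + τ_m/S_su = 729.68/550 + 1309.2/1040 = 1.32669 + 1.25889 = 2.5856
n_f = 1/2.5856 = 0.3868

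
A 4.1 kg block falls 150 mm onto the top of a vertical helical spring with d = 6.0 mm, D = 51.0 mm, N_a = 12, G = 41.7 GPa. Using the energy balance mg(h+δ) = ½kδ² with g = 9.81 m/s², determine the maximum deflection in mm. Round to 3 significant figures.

k = Gd⁴/(8D³N_a) = (41.7×10³)(6.0⁴)/(8·51.0³·12) = 4.2438 N/mm
W = mg = 4.1 × 9.81 = 40.221 N
½kδ² − Wδ − Wh = 0 → δ = (W + √(W² + 2kWh))/k
δ = (40.221 + √(1617.7 + 51207.5))/4.2438 = (40.221 + 229.84)/4.2438 = 63.635 mm

63.6 mm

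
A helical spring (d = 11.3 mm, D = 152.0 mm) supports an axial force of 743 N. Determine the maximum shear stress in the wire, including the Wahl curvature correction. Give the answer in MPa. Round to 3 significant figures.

220 MPa

Spring index C = D/d = 152.0/11.3 = 13.4513
K_W = (4C−1)/(4C−4) + 0.615/C = 52.805/49.805 + 0.0457 = 1.1060
τ₀ = 8FD/(πd³) = 8·743·152.0/(π·11.3³) = 903488/4533 = 199.31 MPa
τ_max = K·τ₀ = 1.1060 × 199.31 = 220.43 MPa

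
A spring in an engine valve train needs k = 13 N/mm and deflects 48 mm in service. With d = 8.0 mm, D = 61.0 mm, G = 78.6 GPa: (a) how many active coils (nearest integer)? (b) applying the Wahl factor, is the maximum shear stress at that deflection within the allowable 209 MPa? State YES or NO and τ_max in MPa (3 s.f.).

(a) 14 coils; (b) NO, τ_max = 220 MPa

N_a = Gd⁴/(8D³k) = (78.6×10³)(8.0⁴)/(8·61.0³·13) = 13.64 → N_a = 14
Actual rate k = Gd⁴/(8D³·14) = 12.664 N/mm
Working load F = kδ = 12.664·48 = 607.88 N
C = 61.0/8.0 = 7.6250; K_W = (4C−1)/(4C−4)+0.615/C = 1.1939
τ_max = K_W·8FD/(πd³) = 1.1939·184.42 = 220.18 MPa
τ_max > 209 MPa → exceeds allowable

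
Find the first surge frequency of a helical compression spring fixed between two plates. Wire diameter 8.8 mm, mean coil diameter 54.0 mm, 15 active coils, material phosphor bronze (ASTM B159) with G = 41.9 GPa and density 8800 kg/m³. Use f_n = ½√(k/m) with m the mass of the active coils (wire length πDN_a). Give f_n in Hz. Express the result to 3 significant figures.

49.4 Hz

k = Gd⁴/(8D³N_a) = (41.9×10³)(8.8⁴)/(8·54.0³·15) = 13.298 N/mm = 13298 N/m
Wire length L = πDN_a = π·54.0·15 = 2544.7 mm
m = ρ·(πd²/4)·L = 8800 × 60.821×10⁻⁶ m² × 2.5447 m = 1.362 kg
f_n = ½√(k/m) = 0.5·√(13298/1.362) = 0.5·√(9763.6) = 49.405 Hz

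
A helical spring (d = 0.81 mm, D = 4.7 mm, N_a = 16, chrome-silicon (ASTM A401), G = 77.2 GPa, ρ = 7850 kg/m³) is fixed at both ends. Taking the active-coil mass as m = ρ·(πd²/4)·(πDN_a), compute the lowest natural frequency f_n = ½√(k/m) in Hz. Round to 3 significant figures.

809 Hz

k = Gd⁴/(8D³N_a) = (77.2×10³)(0.81⁴)/(8·4.7³·16) = 2.5007 N/mm = 2500.7 N/m
Wire length L = πDN_a = π·4.7·16 = 236.25 mm
m = ρ·(πd²/4)·L = 7850 × 0.5153×10⁻⁶ m² × 0.23625 m = 0.00095565 kg
f_n = ½√(k/m) = 0.5·√(2500.7/0.00095565) = 0.5·√(2.6167e+06) = 808.81 Hz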